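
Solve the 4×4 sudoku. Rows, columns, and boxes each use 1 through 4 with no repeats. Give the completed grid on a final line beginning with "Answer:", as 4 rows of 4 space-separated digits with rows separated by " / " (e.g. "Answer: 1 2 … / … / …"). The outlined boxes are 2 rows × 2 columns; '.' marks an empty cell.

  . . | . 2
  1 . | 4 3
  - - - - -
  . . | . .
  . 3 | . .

Step 1. [r3c2∈{1,2,4}] in col 2, 1 fits only at r3c2. So r3c2=1.
Step 2. [r4c4∈{1,4}] col 4 places 1 nowhere but r4c4. So r4c4=1.
Step 3. [r4c1∈{2,4}] r4c1 is the only open cell in row 4 admitting 4. So r4c1=4.
Step 4. [r3c3∈{2,3}] 3 has one home in row 3: r3c3, so r3c3=3.
Step 5. [r3c4∈{4}] nothing but 4 survives at r3c4. So r3c4=4.
Step 6. [r1c2∈{4}] r1c2's peers cover all but 4. So r1c2=4.
Step 7. [r3c1∈{2}] r3c1 has the single candidate 2. So r3c1=2.
Step 8. [r2c2∈{2}] nothing but 2 survives at r2c2. So r2c2=2.
Step 9. [r1c3∈{1}] r1c3's peers cover all but 1, so r1c3=1.
Step 10. [r1c1∈{3}] r1c1 has the single candidate 3, so r1c1=3.
Step 11. [r4c3∈{2}] r4c3 has the single candidate 2, so r4c3=2.

Answer: 3 4 1 2 / 1 2 4 3 / 2 1 3 4 / 4 3 2 1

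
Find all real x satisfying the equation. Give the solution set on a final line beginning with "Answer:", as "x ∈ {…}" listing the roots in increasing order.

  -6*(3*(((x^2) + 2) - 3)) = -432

Step 1. [-6*(3*(((x^2) + 2) - 3)) = -432] -6·(inner) — divide through by -6 ⇒ div: 3*(((x^2) + 2) - 3) = 72.
Step 2. [3*(((x^2) + 2) - 3) = 72] 3·(inner) — divide through by 3. So div: ((x^2) + 2) - 3 = 24.
Step 3. [((x^2) + 2) - 3 = 24] -3 is outermost — add 3 both sides ⇒ sub: (x^2) + 2 = 27.
Step 4. [(x^2) + 2 = 27] the outer +2 inverts by subtracting 2, so sub: x^2 = 25.
Step 5. [x^2 = 25] √ both sides: 25 ≥ 0 gives two branches, so sqrt: x = 5 or -5.

Answer: x ∈ {-5, 5}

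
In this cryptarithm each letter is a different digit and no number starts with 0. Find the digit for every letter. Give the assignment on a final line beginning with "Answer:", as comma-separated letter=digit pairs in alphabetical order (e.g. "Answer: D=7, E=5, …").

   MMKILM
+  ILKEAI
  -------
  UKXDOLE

Step 1. [col 1: M + I ≡ E (mod 10)] no forcing yet in column 1 (carry-in 0); E=5 is free and consistent — try it. So E=5.
Step 2. [col 1: M + I ≡ E (mod 10)] several values work for M in column 1 (M + I ≡ E (mod 10), carry-in 0); try M=7 ⇒ M=7.
Step 3. [U] U is the leading digit of a 7-digit sum of two 6-digit numbers; the final carry is exactly 1. So U=1.
Step 4. [col 1: M + I ≡ E (mod 10)] in column 1 we have M+I≡E with carry-in 0; given M=7, E=5 and digits 1,5,7 already taken and all letters distinct, that pins I to 8, so I=8.
Step 5. [col 2: L + A ≡ L (mod 10)] column 2 reads L+A+carry(1)=L with nothing yet; with digits 1,5,7,8 already taken and all letters distinct, the only value for A is 9, so A=9.
Step 6. [col 2: L + A ≡ L (mod 10)] several values work for L in column 2 (L + A ≡ L (mod 10), carry-in 1); try L=2 ⇒ L=2.
Step 7. [col 3: I + E ≡ O (mod 10)] column 3: given I=8, E=5, carry-in 1, and digits 1,2,5,7,8,9 already taken and all letters distinct, I+E≡O (mod 10) forces O=4. So O=4.
Step 8. [col 4: K + K ≡ D (mod 10)] from column 4 (nothing yet, carry-in 1, digits 1,2,4,5,7,8,9 already taken and all letters distinct): D must equal 3. So D=3.
Step 9. [col 4: K + K ≡ D (mod 10)] in column 4 we have K+K≡D with carry-in 1; given D=3 and digits 1,2,3,4,5,7,8,9 already taken and all letters distinct, that pins K to 6, so K=6.
Step 10. [col 5: M + L ≡ X (mod 10)] column 5: given M=7, L=2, carry-in 1, and digits 1,2,3,4,5,6,7,8,9 already taken and all letters distinct, M+L≡X (mod 10) forces X=0, so X=0.

Answer: A=9, D=3, E=5, I=8, K=6, L=2, M=7, O=4, U=1, X=0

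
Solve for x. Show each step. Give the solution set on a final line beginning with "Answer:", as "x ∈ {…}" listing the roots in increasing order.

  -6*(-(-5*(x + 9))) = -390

Step 1. [-6*(-(-5*(x + 9))) = -390] leading coefficient -6: divide by -6, so div: -(-5*(x + 9)) = 65.
Step 2. [-(-5*(x + 9)) = 65] flip signs both sides ⇒ neg: -5*(x + 9) = -65.
Step 3. [-5*(x + 9) = -65] -5·(inner) — divide through by -5. So div: x + 9 = 13.
Step 4. [x + 9 = 13] peel the +9: subtract 9 from each side ⇒ sub: x = 4.

Answer: x ∈ {4}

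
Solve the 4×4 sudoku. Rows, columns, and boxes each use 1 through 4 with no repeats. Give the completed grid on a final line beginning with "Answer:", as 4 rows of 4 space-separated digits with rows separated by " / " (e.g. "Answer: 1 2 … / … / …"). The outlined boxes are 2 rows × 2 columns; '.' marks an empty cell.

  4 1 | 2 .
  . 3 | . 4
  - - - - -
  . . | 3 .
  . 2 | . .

Step 1. [r4c4∈{1}] nothing but 1 survives at r4c4 ⇒ r4c4=1.
Step 2. [r4c1∈{3}] r4c1 has the single candidate 3 ⇒ r4c1=3.
Step 3. [r1c4∈{3}] only 3 remains possible at r1c4 ⇒ r1c4=3.
Step 4. [r3c1∈{1}] r3c1's peers cover all but 1 ⇒ r3c1=1.
Step 5. [r2c3∈{1}] r2c3 has the single candidate 1. So r2c3=1.
Step 6. [r4c3∈{4}] r4c3 is down to just 4. So r4c3=4.
Step 7. [r3c4∈{2}] only 2 remains possible at r3c4. So r3c4=2.
Step 8. [r2c1∈{2}] r2c1 is down to just 2. So r2c1=2.
Step 9. [r3c2∈{4}] only 4 remains possible at r3c2 ⇒ r3c2=4.

Answer: 4 1 2 3 / 2 3 1 4 / 1 4 3 2 / 3 2 4 1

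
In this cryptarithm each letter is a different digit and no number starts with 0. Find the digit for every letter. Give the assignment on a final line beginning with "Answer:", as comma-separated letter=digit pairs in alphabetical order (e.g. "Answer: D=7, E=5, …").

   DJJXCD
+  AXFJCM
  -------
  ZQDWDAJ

Step 1. [col 1: D + M ≡ J (mod 10)] column 1 (D + M ≡ J (mod 10), carry-in 0) doesn't pin M yet; pick M=3 and continue ⇒ M=3.
Step 2. [Z] adding two 6-digit numbers gives at most 6+1 digits, and here it does — Z is that final carry and must be 1 ⇒ Z=1.
Step 3. [col 1: D + M ≡ J (mod 10)] no forcing yet in column 1 (carry-in 0); J=2 is free and consistent — try it ⇒ J=2.
Step 4. [col 1: D + M ≡ J (mod 10)] in column 1 we have D+M≡J with carry-in 0; given M=3, J=2 and digits 1,2,3 already taken and all letters distinct, that pins D to 9. So D=9.
Step 5. [col 2: C + C ≡ A (mod 10)] no forcing yet in column 2 (carry-in 1); C=7 is free and consistent — try it. So C=7.
Step 6. [col 2: C + C ≡ A (mod 10)] from column 2 (C=7, carry-in 1, digits 1,2,3,7,9 already taken and all letters distinct): A must equal 5. So A=5.
Step 7. [col 3: X + J ≡ D (mod 10)] column 3 reads X+J+carry(1)=D with J=2, D=9; with digits 1,2,3,5,7,9 already taken and all letters distinct, the only value for X is 6, so X=6.
Step 8. [col 4: J + F ≡ W (mod 10)] column 4: given J=2, carry-in 0, and digits 1,2,3,5,6,7,9 already taken and all letters distinct, J+F≡W (mod 10) forces W=0. So W=0.
Step 9. [col 4: J + F ≡ W (mod 10)] from column 4 (J=2, W=0, carry-in 0, digits 0,1,2,3,5,6,7,9 already taken and all letters distinct): F must equal 8. So F=8.
Step 10. [col 6: D + A ≡ Q (mod 10)] column 6: given D=9, A=5, carry-in 0, and digits 0,1,2,3,5,6,7,8,9 already taken and all letters distinct, D+A≡Q (mod 10) forces Q=4. So Q=4.

Answer: A=5, C=7, D=9, F=8, J=2, M=3, Q=4, W=0, X=6, Z=1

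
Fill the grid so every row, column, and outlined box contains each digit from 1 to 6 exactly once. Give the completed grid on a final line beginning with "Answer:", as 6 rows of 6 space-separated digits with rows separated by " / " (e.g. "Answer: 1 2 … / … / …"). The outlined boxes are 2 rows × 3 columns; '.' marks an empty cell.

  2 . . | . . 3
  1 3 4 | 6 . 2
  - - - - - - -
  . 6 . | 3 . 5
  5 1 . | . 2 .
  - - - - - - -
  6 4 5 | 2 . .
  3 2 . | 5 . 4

Step 1. [r3c5∈{1,4}] in row 3, 1 fits only at r3c5 ⇒ r3c5=1.
Step 2. [r1c5∈{4,5}] 4 has one home in col 5: r1c5 ⇒ r1c5=4.
Step 3. [r3c3∈{2}] r3c3 has the single candidate 2 ⇒ r3c3=2.
Step 4. [r6c3∈{1}] r6c3's peers cover all but 1 ⇒ r6c3=1.
Step 5. [r1c4∈{1}] r1c4 is down to just 1, so r1c4=1.
Step 6. [r1c3∈{6}] only 6 remains possible at r1c3. So r1c3=6.
Step 7. [r2c5∈{5}] r2c5 is down to just 5 ⇒ r2c5=5.
Step 8. [r1c2∈{5}] nothing but 5 survives at r1c2. So r1c2=5.
Step 9. [r4c3∈{3}] r4c3's peers cover all but 3 ⇒ r4c3=3.
Step 10. [r4c4∈{4}] r4c4's peers cover all but 4 ⇒ r4c4=4.
Step 11. [r5c6∈{1}] nothing but 1 survives at r5c6, so r5c6=1.
Step 12. [r5c5∈{3}] r5c5's peers cover all but 3. So r5c5=3.
Step 13. [r6c5∈{6}] nothing but 6 survives at r6c5 ⇒ r6c5=6.
Step 14. [r4c6∈{6}] r4c6 is down to just 6. So r4c6=6.
Step 15. [r3c1∈{4}] only 4 remains possible at r3c1, so r3c1=4.

Answer: 2 5 6 1 4 3 / 1 3 4 6 5 2 / 4 6 2 3 1 5 / 5 1 3 4 2 6 / 6 4 5 2 3 1 / 3 2 1 5 6 4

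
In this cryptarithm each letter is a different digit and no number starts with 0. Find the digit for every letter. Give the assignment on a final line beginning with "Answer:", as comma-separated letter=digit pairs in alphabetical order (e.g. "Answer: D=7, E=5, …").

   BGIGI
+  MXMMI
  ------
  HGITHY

Step 1. [col 1: I + I ≡ Y (mod 10)] column 1 (I + I ≡ Y (mod 10), carry-in 0) doesn't pin I yet; pick I=2 and continue ⇒ I=2.
Step 2. [col 1: I + I ≡ Y (mod 10)] in column 1 we have I+I≡Y with carry-in 0; given I=2 and digits 2 already taken and all letters distinct, that pins Y to 4, so Y=4.
Step 3. [col 2: G + M ≡ H (mod 10)] M=6 is one option consistent with column 2 (G + M ≡ H (mod 10), carry-in 0) — take it. So M=6.
Step 4. [col 2: G + M ≡ H (mod 10)] several values work for G in column 2 (G + M ≡ H (mod 10), carry-in 0); try G=5. So G=5.
Step 5. [col 2: G + M ≡ H (mod 10)] column 2: given G=5, M=6, carry-in 0, and digits 2,4,5,6 already taken and all letters distinct, G+M≡H (mod 10) forces H=1 ⇒ H=1.
Step 6. [col 3: I + M ≡ T (mod 10)] from column 3 (I=2, M=6, carry-in 1, digits 1,2,4,5,6 already taken and all letters distinct): T must equal 9 ⇒ T=9.
Step 7. [col 4: G + X ≡ I (mod 10)] in column 4 we have G+X≡I with carry-in 0; given G=5, I=2 and digits 1,2,4,5,6,9 already taken and all letters distinct, that pins X to 7. So X=7.
Step 8. [col 5: B + M ≡ G (mod 10)] in column 5 we have B+M≡G with carry-in 1; given M=6, G=5 and digits 1,2,4,5,6,7,9 already taken and all letters distinct, that pins B to 8. So B=8.

Answer: B=8, G=5, H=1, I=2, M=6, T=9, X=7, Y=4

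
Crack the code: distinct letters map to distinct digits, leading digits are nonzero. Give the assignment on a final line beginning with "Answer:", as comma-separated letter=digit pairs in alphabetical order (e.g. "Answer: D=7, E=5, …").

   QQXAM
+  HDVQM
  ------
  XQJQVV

Step 1. [col 1: M + M ≡ V (mod 10)] M=2 is one option consistent with column 1 (M + M ≡ V (mod 10), carry-in 0) — take it ⇒ M=2.
Step 2. [col 1: M + M ≡ V (mod 10)] column 1: given M=2, carry-in 0, and digits 2 already taken and all letters distinct, M+M≡V (mod 10) forces V=4 ⇒ V=4.
Step 3. [X] adding two 5-digit numbers gives at most 5+1 digits, and here it does — X is that final carry and must be 1. So X=1.
Step 4. [col 2: A + Q ≡ V (mod 10)] column 2 (A + Q ≡ V (mod 10), carry-in 0) doesn't pin Q yet; pick Q=6 and continue. So Q=6.
Step 5. [col 2: A + Q ≡ V (mod 10)] column 2: given Q=6, V=4, carry-in 0, and digits 1,2,4,6 already taken and all letters distinct, A+Q≡V (mod 10) forces A=8, so A=8.
Step 6. [col 4: Q + D ≡ J (mod 10)] column 4 (Q + D ≡ J (mod 10), carry-in 0) doesn't pin J yet; pick J=3 and continue, so J=3.
Step 7. [col 4: Q + D ≡ J (mod 10)] column 4 reads Q+D+carry(0)=J with Q=6, J=3; with digits 1,2,3,4,6,8 already taken and all letters distinct, the only value for D is 7. So D=7.
Step 8. [col 5: Q + H ≡ Q (mod 10)] column 5 reads Q+H+carry(1)=Q with Q=6; with digits 1,2,3,4,6,7,8 already taken and all letters distinct, the only value for H is 9 ⇒ H=9.

Answer: A=8, D=7, H=9, J=3, M=2, Q=6, V=4, X=1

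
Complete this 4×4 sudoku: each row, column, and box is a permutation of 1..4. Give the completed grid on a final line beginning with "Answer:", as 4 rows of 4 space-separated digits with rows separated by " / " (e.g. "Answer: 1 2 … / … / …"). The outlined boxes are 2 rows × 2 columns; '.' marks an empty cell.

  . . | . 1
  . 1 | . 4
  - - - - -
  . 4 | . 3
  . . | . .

Step 1. [r4c4∈{2}] r4c4's peers cover all but 2 ⇒ r4c4=2.
Step 2. [r1c2∈{2,3}] 2 has one home in col 2: r1c2 ⇒ r1c2=2.
Step 3. [r2c1∈{3}] r2c1's peers cover all but 3, so r2c1=3.
Step 4. [r3c3∈{1}] nothing but 1 survives at r3c3, so r3c3=1.
Step 5. [r1c1∈{4}] only 4 remains possible at r1c1. So r1c1=4.
Step 6. [r4c3∈{4}] r4c3 has the single candidate 4 ⇒ r4c3=4.
Step 7. [r2c3∈{2}] only 2 remains possible at r2c3, so r2c3=2.
Step 8. [r1c3∈{3}] only 3 remains possible at r1c3 ⇒ r1c3=3.
Step 9. [r4c2∈{3}] only 3 remains possible at r4c2. So r4c2=3.
Step 10. [r3c1∈{2}] nothing but 2 survives at r3c1 ⇒ r3c1=2.
Step 11. [r4c1∈{1}] only 1 remains possible at r4c1, so r4c1=1.

Answer: 4 2 3 1 / 3 1 2 4 / 2 4 1 3 / 1 3 4 2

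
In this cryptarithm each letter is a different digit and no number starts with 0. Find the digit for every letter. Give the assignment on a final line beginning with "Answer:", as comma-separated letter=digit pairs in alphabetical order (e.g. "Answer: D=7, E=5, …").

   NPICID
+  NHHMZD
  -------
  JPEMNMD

Step 1. [J] the sum has 7 digits but both addends have 6; that extra leading digit J is the final carry, namely 1 ⇒ J=1.
Step 2. [col 1: D + D ≡ D (mod 10)] from column 1 (nothing yet, carry-in 0, digits 1 already taken and all letters distinct): D must equal 0. So D=0.
Step 3. [col 2: I + Z ≡ M (mod 10)] no forcing yet in column 2 (carry-in 0); Z=3 is free and consistent — try it ⇒ Z=3.
Step 4. [col 2: I + Z ≡ M (mod 10)] several values work for I in column 2 (I + Z ≡ M (mod 10), carry-in 0); try I=5, so I=5.
Step 5. [col 2: I + Z ≡ M (mod 10)] column 2 reads I+Z+carry(0)=M with I=5, Z=3; with digits 0,1,3,5 already taken and all letters distinct, the only value for M is 8, so M=8.
Step 6. [col 3: C + M ≡ N (mod 10)] no forcing yet in column 3 (carry-in 0); N=7 is free and consistent — try it, so N=7.
Step 7. [col 3: C + M ≡ N (mod 10)] in column 3 we have C+M≡N with carry-in 0; given M=8, N=7 and digits 0,1,3,5,7,8 already taken and all letters distinct, that pins C to 9 ⇒ C=9.
Step 8. [col 4: I + H ≡ M (mod 10)] column 4 reads I+H+carry(1)=M with I=5, M=8; with digits 0,1,3,5,7,8,9 already taken and all letters distinct, the only value for H is 2. So H=2.
Step 9. [col 5: P + H ≡ E (mod 10)] column 5: given H=2, carry-in 0, and digits 0,1,2,3,5,7,8,9 already taken and all letters distinct, P+H≡E (mod 10) forces P=4 ⇒ P=4.
Step 10. [col 5: P + H ≡ E (mod 10)] in column 5 we have P+H≡E with carry-in 0; given P=4, H=2 and digits 0,1,2,3,4,5,7,8,9 already taken and all letters distinct, that pins E to 6. So E=6.

Answer: C=9, D=0, E=6, H=2, I=5, J=1, M=8, N=7, P=4, Z=3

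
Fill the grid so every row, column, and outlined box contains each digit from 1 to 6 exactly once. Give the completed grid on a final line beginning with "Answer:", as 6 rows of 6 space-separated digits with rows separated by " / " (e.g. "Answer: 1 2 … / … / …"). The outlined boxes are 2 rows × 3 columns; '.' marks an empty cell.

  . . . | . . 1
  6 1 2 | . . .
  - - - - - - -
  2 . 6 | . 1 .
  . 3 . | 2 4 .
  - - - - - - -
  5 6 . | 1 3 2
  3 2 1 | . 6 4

Step 1. [r2c5∈{5}] r2c5 has the single candidate 5, so r2c5=5.
Step 2. [r1c3∈{3,4,5}] 3 has one home in col 3: r1c3, so r1c3=3.
Step 3. [r1c2∈{4,5}] 5 has one home in row 1: r1c2. So r1c2=5.
Step 4. [r2c4∈{3,4}] row 2 places 4 nowhere but r2c4, so r2c4=4.
Step 5. [r3c4∈{3,5}] in col 4, 3 fits only at r3c4. So r3c4=3.
Step 6. [r4c6∈{5,6}] across row 4, 6 lands solely at r4c6 ⇒ r4c6=6.
Step 7. [r4c3∈{5}] r4c3 has the single candidate 5, so r4c3=5.
Step 8. [r4c1∈{1}] r4c1 is down to just 1 ⇒ r4c1=1.
Step 9. [r3c2∈{4}] only 4 remains possible at r3c2, so r3c2=4.
Step 10. [r1c1∈{4}] nothing but 4 survives at r1c1, so r1c1=4.
Step 11. [r2c6∈{3}] r2c6 has the single candidate 3 ⇒ r2c6=3.
Step 12. [r1c5∈{2}] r1c5 has the single candidate 2, so r1c5=2.
Step 13. [r5c3∈{4}] only 4 remains possible at r5c3 ⇒ r5c3=4.
Step 14. [r3c6∈{5}] nothing but 5 survives at r3c6 ⇒ r3c6=5.
Step 15. [r6c4∈{5}] r6c4 is down to just 5. So r6c4=5.
Step 16. [r1c4∈{6}] r1c4 is down to just 6, so r1c4=6.

Answer: 4 5 3 6 2 1 / 6 1 2 4 5 3 / 2 4 6 3 1 5 / 1 3 5 2 4 6 / 5 6 4 1 3 2 / 3 2 1 5 6 4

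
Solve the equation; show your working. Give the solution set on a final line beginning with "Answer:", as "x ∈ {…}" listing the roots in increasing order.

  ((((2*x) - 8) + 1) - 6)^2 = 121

Step 1. [((((2*x) - 8) + 1) - 6)^2 = 121] LHS squared, RHS 121 ≥ 0: apply √ (±), so sqrt: (((2*x) - 8) + 1) - 6 = 11 or -11.
Step 2. [(((2*x) - 8) + 1) - 6 = 11 or -11] add 6: x sits inside (… - 6). So sub: ((2*x) - 8) + 1 = 17 or -5.
Step 3. [((2*x) - 8) + 1 = 17 or -5] peel the +1: subtract 1 from each side. So sub: (2*x) - 8 = 16 or -6.
Step 4. [(2*x) - 8 = 16 or -6] common factor 2 (LHS and 16 or -6) — divide through ⇒ factor: x - 4 = 8 or -3.
Step 5. [x - 4 = 8 or -3] the outer -4 inverts by adding 4 ⇒ sub: x = 12 or 1.

Answer: x ∈ {1, 12}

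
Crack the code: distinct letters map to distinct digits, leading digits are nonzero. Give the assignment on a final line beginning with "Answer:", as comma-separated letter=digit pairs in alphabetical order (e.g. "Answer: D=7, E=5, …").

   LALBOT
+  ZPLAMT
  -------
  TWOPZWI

Step 1. [col 1: T + T ≡ I (mod 10)] T=1 is one option consistent with column 1 (T + T ≡ I (mod 10), carry-in 0) — take it. So T=1.
Step 2. [col 1: T + T ≡ I (mod 10)] in column 1 we have T+T≡I with carry-in 0; given T=1 and digits 1 already taken and all letters distinct, that pins I to 2, so I=2.
Step 3. [col 2: O + M ≡ W (mod 10)] several values work for M in column 2 (O + M ≡ W (mod 10), carry-in 0); try M=3. So M=3.
Step 4. [col 2: O + M ≡ W (mod 10)] no forcing yet in column 2 (carry-in 0); W=0 is free and consistent — try it. So W=0.
Step 5. [col 2: O + M ≡ W (mod 10)] column 2 reads O+M+carry(0)=W with M=3, W=0; with digits 0,1,2,3 already taken and all letters distinct, the only value for O is 7. So O=7.
Step 6. [col 3: B + A ≡ Z (mod 10)] several values work for Z in column 3 (B + A ≡ Z (mod 10), carry-in 1); try Z=5 ⇒ Z=5.
Step 7. [col 3: B + A ≡ Z (mod 10)] column 3 (B + A ≡ Z (mod 10), carry-in 1) doesn't pin A yet; pick A=8 and continue. So A=8.
Step 8. [col 3: B + A ≡ Z (mod 10)] from column 3 (A=8, Z=5, carry-in 1, digits 0,1,2,3,5,7,8 already taken and all letters distinct): B must equal 6 ⇒ B=6.
Step 9. [col 4: L + L ≡ P (mod 10)] column 4 reads L+L+carry(1)=P with nothing yet; with digits 0,1,2,3,5,6,7,8 already taken and all letters distinct, the only value for L is 4 ⇒ L=4.
Step 10. [col 4: L + L ≡ P (mod 10)] in column 4 we have L+L≡P with carry-in 1; given L=4 and digits 0,1,2,3,4,5,6,7,8 already taken and all letters distinct, that pins P to 9, so P=9.

Answer: A=8, B=6, I=2, L=4, M=3, O=7, P=9, T=1, W=0, Z=5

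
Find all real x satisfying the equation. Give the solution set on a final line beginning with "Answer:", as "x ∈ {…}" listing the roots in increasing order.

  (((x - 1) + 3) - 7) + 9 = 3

Step 1. [(((x - 1) + 3) - 7) + 9 = 3] peel the +9: subtract 9 from each side, so sub: ((x - 1) + 3) - 7 = -6.
Step 2. [((x - 1) + 3) - 7 = -6] -7 is outermost — add 7 both sides ⇒ sub: (x - 1) + 3 = 1.
Step 3. [(x - 1) + 3 = 1] the outer +3 inverts by subtracting 3. So sub: x - 1 = -2.
Step 4. [x - 1 = -2] peel the -1: add 1 from each side ⇒ sub: x = -1.

Answer: x ∈ {-1}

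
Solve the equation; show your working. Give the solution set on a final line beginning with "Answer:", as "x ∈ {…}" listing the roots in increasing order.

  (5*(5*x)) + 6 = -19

Step 1. [(5*(5*x)) + 6 = -19] the outer +6 inverts by subtracting 6, so sub: 5*(5*x) = -25.
Step 2. [5*(5*x) = -25] LHS = 5·(…); ÷5 both sides. So div: 5*x = -5.
Step 3. [5*x = -5] 5 out front; divide by 5 ⇒ div: x = -1.

Answer: x ∈ {-1}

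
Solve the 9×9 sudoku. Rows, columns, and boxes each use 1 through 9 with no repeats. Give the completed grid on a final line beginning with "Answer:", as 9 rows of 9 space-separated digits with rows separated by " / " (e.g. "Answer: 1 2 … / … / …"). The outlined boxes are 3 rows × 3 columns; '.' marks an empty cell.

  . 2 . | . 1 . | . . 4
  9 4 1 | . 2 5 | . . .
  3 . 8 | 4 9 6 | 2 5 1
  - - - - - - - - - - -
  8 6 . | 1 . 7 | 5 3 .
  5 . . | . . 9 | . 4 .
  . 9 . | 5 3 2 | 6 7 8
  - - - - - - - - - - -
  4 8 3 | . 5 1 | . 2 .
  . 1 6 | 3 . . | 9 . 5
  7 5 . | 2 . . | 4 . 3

Step 1. [r9c6∈{8}] only 8 remains possible at r9c6, so r9c6=8.
Step 2. [r7c7∈{7}] r7c7 has the single candidate 7 ⇒ r7c7=7.
Step 3. [r9c5∈{6}] only 6 remains possible at r9c5, so r9c5=6.
Step 4. [r4c5∈{4}] only 4 remains possible at r4c5, so r4c5=4.
Step 5. [r3c2∈{7}] r3c2 has the single candidate 7 ⇒ r3c2=7.
Step 6. [r1c8∈{6,8,9}] 9 has one home in row 1: r1c8 ⇒ r1c8=9.
Step 7. [r1c4∈{7,8}] r1c4 is the only open cell in row 1 admitting 7 ⇒ r1c4=7.
Step 8. [r2c4∈{8}] r2c4's peers cover all but 8 ⇒ r2c4=8.
Step 9. [r5c9∈{2}] only 2 remains possible at r5c9 ⇒ r5c9=2.
Step 10. [r2c7∈{3}] r2c7 has the single candidate 3. So r2c7=3.
Step 11. [r2c9∈{6,7}] 7 has one home in row 2: r2c9 ⇒ r2c9=7.
Step 12. [r7c9∈{6}] only 6 remains possible at r7c9. So r7c9=6.
Step 13. [r8c1∈{2}] r8c1's peers cover all but 2 ⇒ r8c1=2.
Step 14. [r8c5∈{7}] r8c5 is down to just 7, so r8c5=7.
Step 15. [r1c3∈{5}] only 5 remains possible at r1c3, so r1c3=5.
Step 16. [r6c1∈{1}] r6c1 has the single candidate 1 ⇒ r6c1=1.
Step 17. [r1c7∈{8}] only 8 remains possible at r1c7 ⇒ r1c7=8.
Step 18. [r4c9∈{9}] r4c9 is down to just 9 ⇒ r4c9=9.
Step 19. [r9c3∈{9}] r9c3 has the single candidate 9 ⇒ r9c3=9.
Step 20. [r2c8∈{6}] r2c8 has the single candidate 6. So r2c8=6.
Step 21. [r5c7∈{1}] only 1 remains possible at r5c7 ⇒ r5c7=1.
Step 22. [r9c8∈{1}] nothing but 1 survives at r9c8, so r9c8=1.
Step 23. [r4c3∈{2}] nothing but 2 survives at r4c3, so r4c3=2.
Step 24. [r5c3∈{7}] only 7 remains possible at r5c3. So r5c3=7.
Step 25. [r5c4∈{6}] r5c4's peers cover all but 6, so r5c4=6.
Step 26. [r5c5∈{8}] nothing but 8 survives at r5c5, so r5c5=8.
Step 27. [r6c3∈{4}] nothing but 4 survives at r6c3, so r6c3=4.
Step 28. [r1c1∈{6}] only 6 remains possible at r1c1 ⇒ r1c1=6.
Step 29. [r8c6∈{4}] only 4 remains possible at r8c6 ⇒ r8c6=4.
Step 30. [r5c2∈{3}] r5c2 has the single candidate 3, so r5c2=3.
Step 31. [r7c4∈{9}] r7c4's peers cover all but 9. So r7c4=9.
Step 32. [r1c6∈{3}] r1c6 is down to just 3, so r1c6=3.
Step 33. [r8c8∈{8}] r8c8's peers cover all but 8 ⇒ r8c8=8.

Answer: 6 2 5 7 1 3 8 9 4 / 9 4 1 8 2 5 3 6 7 / 3 7 8 4 9 6 2 5 1 / 8 6 2 1 4 7 5 3 9 / 5 3 7 6 8 9 1 4 2 / 1 9 4 5 3 2 6 7 8 / 4 8 3 9 5 1 7 2 6 / 2 1 6 3 7 4 9 8 5 / 7 5 9 2 6 8 4 1 3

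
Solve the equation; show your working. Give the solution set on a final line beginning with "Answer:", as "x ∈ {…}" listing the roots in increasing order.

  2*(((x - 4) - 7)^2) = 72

Step 1. [2*(((x - 4) - 7)^2) = 72] LHS = 2·(…); ÷2 both sides ⇒ div: ((x - 4) - 7)^2 = 36.
Step 2. [((x - 4) - 7)^2 = 36] LHS squared, RHS 36 ≥ 0: apply √ (±), so sqrt: (x - 4) - 7 = 6 or -6.
Step 3. [(x - 4) - 7 = 6 or -6] the outer -7 inverts by adding 7. So sub: x - 4 = 13 or 1.
Step 4. [x - 4 = 13 or 1] 4 comes off first (add 4) ⇒ sub: x = 17 or 5.

Answer: x ∈ {5, 17}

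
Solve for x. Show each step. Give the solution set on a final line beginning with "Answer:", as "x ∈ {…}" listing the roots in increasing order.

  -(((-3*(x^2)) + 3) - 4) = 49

Step 1. [-(((-3*(x^2)) + 3) - 4) = 49] LHS negated; negate both sides. So neg: ((-3*(x^2)) + 3) - 4 = -49.
Step 2. [((-3*(x^2)) + 3) - 4 = -49] 4 comes off first (add 4), so sub: (-3*(x^2)) + 3 = -45.
Step 3. [(-3*(x^2)) + 3 = -45] -3 | LHS and -3 | -45: pull -3 out. So factor: (x^2) - 1 = 15.
Step 4. [(x^2) - 1 = 15] 1 comes off first (add 1) ⇒ sub: x^2 = 16.
Step 5. [x^2 = 16] √ both sides: 16 ≥ 0 gives two branches. So sqrt: x = 4 or -4.

Answer: x ∈ {-4, 4}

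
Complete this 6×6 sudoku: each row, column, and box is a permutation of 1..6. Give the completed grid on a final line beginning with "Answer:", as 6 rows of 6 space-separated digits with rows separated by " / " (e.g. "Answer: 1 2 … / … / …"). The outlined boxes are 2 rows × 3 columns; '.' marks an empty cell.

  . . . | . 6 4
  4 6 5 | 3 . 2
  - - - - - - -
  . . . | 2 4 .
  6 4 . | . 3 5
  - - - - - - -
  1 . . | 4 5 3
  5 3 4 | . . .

Step 1. [r4c4∈{1}] only 1 remains possible at r4c4. So r4c4=1.
Step 2. [r1c1∈{2,3}] in col 1, 2 fits only at r1c1. So r1c1=2.
Step 3. [r1c2∈{1}] r1c2 is down to just 1 ⇒ r1c2=1.
Step 4. [r6c6∈{1,6}] 1 has one home in col 6: r6c6, so r6c6=1.
Step 5. [r5c3∈{2,6}] row 5 places 6 nowhere but r5c3 ⇒ r5c3=6.
Step 6. [r3c1∈{3}] only 3 remains possible at r3c1 ⇒ r3c1=3.
Step 7. [r4c3∈{2}] r4c3 has the single candidate 2. So r4c3=2.
Step 8. [r2c5∈{1}] r2c5 has the single candidate 1 ⇒ r2c5=1.
Step 9. [r3c6∈{6}] r3c6 is down to just 6. So r3c6=6.
Step 10. [r1c3∈{3}] nothing but 3 survives at r1c3 ⇒ r1c3=3.
Step 11. [r6c5∈{2}] only 2 remains possible at r6c5 ⇒ r6c5=2.
Step 12. [r3c3∈{1}] nothing but 1 survives at r3c3 ⇒ r3c3=1.
Step 13. [r1c4∈{5}] nothing but 5 survives at r1c4. So r1c4=5.
Step 14. [r3c2∈{5}] nothing but 5 survives at r3c2, so r3c2=5.
Step 15. [r6c4∈{6}] r6c4 is down to just 6. So r6c4=6.
Step 16. [r5c2∈{2}] only 2 remains possible at r5c2, so r5c2=2.

Answer: 2 1 3 5 6 4 / 4 6 5 3 1 2 / 3 5 1 2 4 6 / 6 4 2 1 3 5 / 1 2 6 4 5 3 / 5 3 4 6 2 1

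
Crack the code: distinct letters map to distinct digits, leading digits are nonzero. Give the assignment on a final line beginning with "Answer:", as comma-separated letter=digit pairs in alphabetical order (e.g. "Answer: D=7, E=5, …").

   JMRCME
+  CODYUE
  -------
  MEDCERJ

Step 1. [M] M is the leading digit of a 7-digit sum of two 6-digit numbers; the final carry is exactly 1. So M=1.
Step 2. [col 1: E + E ≡ J (mod 10)] column 1 (E + E ≡ J (mod 10), carry-in 0) doesn't pin E yet; pick E=2 and continue ⇒ E=2.
Step 3. [col 1: E + E ≡ J (mod 10)] column 1: given E=2, carry-in 0, and digits 1,2 already taken and all letters distinct, E+E≡J (mod 10) forces J=4, so J=4.
Step 4. [col 2: M + U ≡ R (mod 10)] U=9 is one option consistent with column 2 (M + U ≡ R (mod 10), carry-in 0) — take it ⇒ U=9.
Step 5. [col 2: M + U ≡ R (mod 10)] column 2: given M=1, U=9, carry-in 0, and digits 1,2,4,9 already taken and all letters distinct, M+U≡R (mod 10) forces R=0, so R=0.
Step 6. [col 3: C + Y ≡ E (mod 10)] C=8 is one option consistent with column 3 (C + Y ≡ E (mod 10), carry-in 1) — take it, so C=8.
Step 7. [col 3: C + Y ≡ E (mod 10)] from column 3 (C=8, E=2, carry-in 1, digits 0,1,2,4,8,9 already taken and all letters distinct): Y must equal 3 ⇒ Y=3.
Step 8. [col 4: R + D ≡ C (mod 10)] from column 4 (R=0, C=8, carry-in 1, digits 0,1,2,3,4,8,9 already taken and all letters distinct): D must equal 7, so D=7.
Step 9. [col 5: M + O ≡ D (mod 10)] in column 5 we have M+O≡D with carry-in 0; given M=1, D=7 and digits 0,1,2,3,4,7,8,9 already taken and all letters distinct, that pins O to 6, so O=6.

Answer: C=8, D=7, E=2, J=4, M=1, O=6, R=0, U=9, Y=3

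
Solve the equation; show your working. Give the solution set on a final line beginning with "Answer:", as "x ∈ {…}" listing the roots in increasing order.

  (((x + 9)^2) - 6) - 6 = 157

Step 1. [(((x + 9)^2) - 6) - 6 = 157] peel the -6: add 6 from each side. So sub: ((x + 9)^2) - 6 = 163.
Step 2. [((x + 9)^2) - 6 = 163] -6 is outermost — add 6 both sides. So sub: (x + 9)^2 = 169.
Step 3. [(x + 9)^2 = 169] 169 ≥ 0, LHS is (·)² — take ±√ ⇒ sqrt: x + 9 = 13 or -13.
Step 4. [x + 9 = 13 or -13] +9 is outermost — subtract 9 both sides. So sub: x = 4 or -22.

Answer: x ∈ {-22, 4}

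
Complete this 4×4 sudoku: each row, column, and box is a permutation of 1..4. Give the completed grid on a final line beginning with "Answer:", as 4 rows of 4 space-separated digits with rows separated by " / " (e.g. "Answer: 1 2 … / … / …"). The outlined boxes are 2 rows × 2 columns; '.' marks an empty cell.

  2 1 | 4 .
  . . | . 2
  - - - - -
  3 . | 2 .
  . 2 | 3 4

Step 1. [r2c2∈{3,4}] r2c2 is the only open cell in row 2 admitting 3. So r2c2=3.
Step 2. [r2c1∈{4}] r2c1 is down to just 4, so r2c1=4.
Step 3. [r3c4∈{1}] only 1 remains possible at r3c4. So r3c4=1.
Step 4. [r3c2∈{4}] nothing but 4 survives at r3c2. So r3c2=4.
Step 5. [r4c1∈{1}] r4c1 is down to just 1, so r4c1=1.
Step 6. [r2c3∈{1}] r2c3 has the single candidate 1 ⇒ r2c3=1.
Step 7. [r1c4∈{3}] r1c4's peers cover all but 3, so r1c4=3.

Answer: 2 1 4 3 / 4 3 1 2 / 3 4 2 1 / 1 2 3 4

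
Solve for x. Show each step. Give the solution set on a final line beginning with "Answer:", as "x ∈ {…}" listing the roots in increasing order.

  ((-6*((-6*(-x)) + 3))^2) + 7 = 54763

Step 1. [((-6*((-6*(-x)) + 3))^2) + 7 = 54763] +7 is outermost — subtract 7 both sides ⇒ sub: (-6*((-6*(-x)) + 3))^2 = 54756.
Step 2. [(-6*((-6*(-x)) + 3))^2 = 54756] LHS squared, RHS 54756 ≥ 0: apply √ (±). So sqrt: -6*((-6*(-x)) + 3) = 234 or -234.
Step 3. [-6*((-6*(-x)) + 3) = 234 or -234] -6·(inner) — divide through by -6 ⇒ div: (-6*(-x)) + 3 = -39 or 39.
Step 4. [(-6*(-x)) + 3 = -39 or 39] 3 comes off first (subtract 3) ⇒ sub: -6*(-x) = -42 or 36.
Step 5. [-6*(-x) = -42 or 36] LHS = -6·(…); ÷-6 both sides. So div: -x = 7 or -6.
Step 6. [-x = 7 or -6] leading − — multiply by −1 ⇒ neg: x = -7 or 6.

Answer: x ∈ {-7, 6}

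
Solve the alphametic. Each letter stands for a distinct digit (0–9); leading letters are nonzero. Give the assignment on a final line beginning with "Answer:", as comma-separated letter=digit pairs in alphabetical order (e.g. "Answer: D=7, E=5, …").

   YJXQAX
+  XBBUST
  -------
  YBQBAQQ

Step 1. [col 1: X + T ≡ Q (mod 10)] X=9 is one option consistent with column 1 (X + T ≡ Q (mod 10), carry-in 0) — take it. So X=9.
Step 2. [col 1: X + T ≡ Q (mod 10)] no forcing yet in column 1 (carry-in 0); Q=7 is free and consistent — try it, so Q=7.
Step 3. [col 1: X + T ≡ Q (mod 10)] column 1 reads X+T+carry(0)=Q with X=9, Q=7; with digits 7,9 already taken and all letters distinct, the only value for T is 8 ⇒ T=8.
Step 4. [col 2: A + S ≡ Q (mod 10)] column 2 (A + S ≡ Q (mod 10), carry-in 1) doesn't pin S yet; pick S=4 and continue ⇒ S=4.
Step 5. [col 2: A + S ≡ Q (mod 10)] in column 2 we have A+S≡Q with carry-in 1; given S=4, Q=7 and digits 4,7,8,9 already taken and all letters distinct, that pins A to 2, so A=2.
Step 6. [col 3: Q + U ≡ A (mod 10)] column 3: given Q=7, A=2, carry-in 0, and digits 2,4,7,8,9 already taken and all letters distinct, Q+U≡A (mod 10) forces U=5 ⇒ U=5.
Step 7. [col 4: X + B ≡ B (mod 10)] no forcing yet in column 4 (carry-in 1); B=0 is free and consistent — try it. So B=0.
Step 8. [Y] Y is the leading digit of a 7-digit sum of two 6-digit numbers; the final carry is exactly 1, so Y=1.
Step 9. [col 5: J + B ≡ Q (mod 10)] column 5 reads J+B+carry(1)=Q with B=0, Q=7; with digits 0,1,2,4,5,7,8,9 already taken and all letters distinct, the only value for J is 6 ⇒ J=6.

Answer: A=2, B=0, J=6, Q=7, S=4, T=8, U=5, X=9, Y=1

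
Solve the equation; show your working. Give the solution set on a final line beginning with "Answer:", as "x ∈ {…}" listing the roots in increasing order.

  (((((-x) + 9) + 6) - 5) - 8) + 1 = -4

Step 1. [(((((-x) + 9) + 6) - 5) - 8) + 1 = -4] 1 comes off first (subtract 1). So sub: ((((-x) + 9) + 6) - 5) - 8 = -5.
Step 2. [((((-x) + 9) + 6) - 5) - 8 = -5] peel the -8: add 8 from each side, so sub: (((-x) + 9) + 6) - 5 = 3.
Step 3. [(((-x) + 9) + 6) - 5 = 3] 5 comes off first (add 5) ⇒ sub: ((-x) + 9) + 6 = 8.
Step 4. [((-x) + 9) + 6 = 8] +6 is outermost — subtract 6 both sides. So sub: (-x) + 9 = 2.
Step 5. [(-x) + 9 = 2] the outer +9 inverts by subtracting 9, so sub: -x = -7.
Step 6. [-x = -7] flip signs both sides ⇒ neg: x = 7.

Answer: x ∈ {7}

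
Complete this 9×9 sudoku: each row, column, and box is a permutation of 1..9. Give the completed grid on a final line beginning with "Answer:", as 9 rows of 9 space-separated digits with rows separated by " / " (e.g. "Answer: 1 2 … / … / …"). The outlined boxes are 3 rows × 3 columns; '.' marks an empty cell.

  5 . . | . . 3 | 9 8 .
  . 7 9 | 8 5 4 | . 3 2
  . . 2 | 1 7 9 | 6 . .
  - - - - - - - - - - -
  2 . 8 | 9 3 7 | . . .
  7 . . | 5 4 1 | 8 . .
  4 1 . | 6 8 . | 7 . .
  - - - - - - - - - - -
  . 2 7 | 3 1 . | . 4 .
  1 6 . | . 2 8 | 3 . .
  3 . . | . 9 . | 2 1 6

Step 1. [r4c2∈{5}] only 5 remains possible at r4c2 ⇒ r4c2=5.
Step 2. [r8c8∈{5,7,9}] col 8 places 7 nowhere but r8c8, so r8c8=7.
Step 3. [r1c2∈{4}] r1c2 has the single candidate 4, so r1c2=4.
Step 4. [r8c9∈{5,9}] 9 has one home in row 8: r8c9. So r8c9=9.
Step 5. [r6c8∈{2,5,9}] 9 has one home in row 6: r6c8 ⇒ r6c8=9.
Step 6. [r6c9∈{3,5}] r6c9 is the only open cell in row 6 admitting 5. So r6c9=5.
Step 7. [r5c3∈{3,6}] across box 4, 6 lands solely at r5c3 ⇒ r5c3=6.
Step 8. [r4c7∈{1,4}] 4 has one home in col 7: r4c7. So r4c7=4.
Step 9. [r9c2∈{8}] only 8 remains possible at r9c2, so r9c2=8.
Step 10. [r8c3∈{4,5}] in row 8, 5 fits only at r8c3, so r8c3=5.
Step 11. [r9c6∈{5}] r9c6's peers cover all but 5, so r9c6=5.
Step 12. [r6c3∈{3}] r6c3 has the single candidate 3, so r6c3=3.
Step 13. [r1c3∈{1}] nothing but 1 survives at r1c3 ⇒ r1c3=1.
Step 14. [r8c4∈{4}] nothing but 4 survives at r8c4 ⇒ r8c4=4.
Step 15. [r1c5∈{6}] only 6 remains possible at r1c5, so r1c5=6.
Step 16. [r2c7∈{1}] r2c7 has the single candidate 1, so r2c7=1.
Step 17. [r7c6∈{6}] r7c6 has the single candidate 6 ⇒ r7c6=6.
Step 18. [r2c1∈{6}] r2c1 is down to just 6. So r2c1=6.
Step 19. [r9c4∈{7}] nothing but 7 survives at r9c4. So r9c4=7.
Step 20. [r1c4∈{2}] only 2 remains possible at r1c4 ⇒ r1c4=2.
Step 21. [r3c2∈{3}] only 3 remains possible at r3c2, so r3c2=3.
Step 22. [r3c1∈{8}] nothing but 8 survives at r3c1. So r3c1=8.
Step 23. [r4c9∈{1}] r4c9's peers cover all but 1, so r4c9=1.
Step 24. [r7c7∈{5}] only 5 remains possible at r7c7. So r7c7=5.
Step 25. [r3c8∈{5}] only 5 remains possible at r3c8, so r3c8=5.
Step 26. [r4c8∈{6}] r4c8 is down to just 6, so r4c8=6.
Step 27. [r7c1∈{9}] r7c1 is down to just 9, so r7c1=9.
Step 28. [r5c2∈{9}] nothing but 9 survives at r5c2 ⇒ r5c2=9.
Step 29. [r9c3∈{4}] r9c3 has the single candidate 4, so r9c3=4.
Step 30. [r6c6∈{2}] nothing but 2 survives at r6c6, so r6c6=2.
Step 31. [r3c9∈{4}] r3c9's peers cover all but 4 ⇒ r3c9=4.
Step 32. [r5c8∈{2}] nothing but 2 survives at r5c8 ⇒ r5c8=2.
Step 33. [r1c9∈{7}] only 7 remains possible at r1c9, so r1c9=7.
Step 34. [r7c9∈{8}] r7c9's peers cover all but 8. So r7c9=8.
Step 35. [r5c9∈{3}] r5c9 has the single candidate 3, so r5c9=3.

Answer: 5 4 1 2 6 3 9 8 7 / 6 7 9 8 5 4 1 3 2 / 8 3 2 1 7 9 6 5 4 / 2 5 8 9 3 7 4 6 1 / 7 9 6 5 4 1 8 2 3 / 4 1 3 6 8 2 7 9 5 / 9 2 7 3 1 6 5 4 8 / 1 6 5 4 2 8 3 7 9 / 3 8 4 7 9 5 2 1 6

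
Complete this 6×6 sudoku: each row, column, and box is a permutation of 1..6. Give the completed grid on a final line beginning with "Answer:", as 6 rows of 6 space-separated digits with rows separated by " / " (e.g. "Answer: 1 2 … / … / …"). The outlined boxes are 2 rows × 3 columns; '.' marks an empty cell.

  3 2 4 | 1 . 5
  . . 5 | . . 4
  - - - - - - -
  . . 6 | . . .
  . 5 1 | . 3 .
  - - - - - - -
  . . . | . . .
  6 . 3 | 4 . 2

Step 1. [r5c1∈{1,2,4,5}] in col 1, 5 fits only at r5c1 ⇒ r5c1=5.
Step 2. [r3c5∈{1,2,4,5}] col 5 places 4 nowhere but r3c5. So r3c5=4.
Step 3. [r2c4∈{2,3,6}] row 2 places 3 nowhere but r2c4 ⇒ r2c4=3.
Step 4. [r6c2∈{1}] only 1 remains possible at r6c2. So r6c2=1.
Step 5. [r5c4∈{6}] r5c4 is down to just 6 ⇒ r5c4=6.
Step 6. [r3c1∈{2}] r3c1's peers cover all but 2, so r3c1=2.
Step 7. [r2c2∈{6}] r2c2's peers cover all but 6. So r2c2=6.
Step 8. [r5c6∈{1,3}] 3 has one home in row 5: r5c6, so r5c6=3.
Step 9. [r3c6∈{1}] nothing but 1 survives at r3c6 ⇒ r3c6=1.
Step 10. [r3c2∈{3}] nothing but 3 survives at r3c2. So r3c2=3.
Step 11. [r2c5∈{2}] r2c5 has the single candidate 2. So r2c5=2.
Step 12. [r5c5∈{1}] r5c5's peers cover all but 1. So r5c5=1.
Step 13. [r5c3∈{2}] r5c3 is down to just 2, so r5c3=2.
Step 14. [r4c6∈{6}] only 6 remains possible at r4c6. So r4c6=6.
Step 15. [r1c5∈{6}] r1c5 has the single candidate 6. So r1c5=6.
Step 16. [r5c2∈{4}] r5c2's peers cover all but 4 ⇒ r5c2=4.
Step 17. [r4c4∈{2}] nothing but 2 survives at r4c4 ⇒ r4c4=2.
Step 18. [r4c1∈{4}] r4c1's peers cover all but 4. So r4c1=4.
Step 19. [r6c5∈{5}] r6c5's peers cover all but 5 ⇒ r6c5=5.
Step 20. [r3c4∈{5}] nothing but 5 survives at r3c4 ⇒ r3c4=5.
Step 21. [r2c1∈{1}] nothing but 1 survives at r2c1. So r2c1=1.

Answer: 3 2 4 1 6 5 / 1 6 5 3 2 4 / 2 3 6 5 4 1 / 4 5 1 2 3 6 / 5 4 2 6 1 3 / 6 1 3 4 5 2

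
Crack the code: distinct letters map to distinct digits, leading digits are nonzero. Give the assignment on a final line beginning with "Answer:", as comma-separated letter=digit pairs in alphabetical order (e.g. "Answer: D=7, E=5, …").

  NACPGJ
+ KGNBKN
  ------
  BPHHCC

Step 1. [col 1: J + N ≡ C (mod 10)] several values work for N in column 1 (J + N ≡ C (mod 10), carry-in 0); try N=2, so N=2.
Step 2. [col 1: J + N ≡ C (mod 10)] column 1 (J + N ≡ C (mod 10), carry-in 0) doesn't pin C yet; pick C=8 and continue. So C=8.
Step 3. [col 1: J + N ≡ C (mod 10)] column 1: given N=2, C=8, carry-in 0, and digits 2,8 already taken and all letters distinct, J+N≡C (mod 10) forces J=6. So J=6.
Step 4. [col 2: G + K ≡ C (mod 10)] G=3 is one option consistent with column 2 (G + K ≡ C (mod 10), carry-in 0) — take it ⇒ G=3.
Step 5. [col 2: G + K ≡ C (mod 10)] from column 2 (G=3, C=8, carry-in 0, digits 2,3,6,8 already taken and all letters distinct): K must equal 5 ⇒ K=5.
Step 6. [col 3: P + B ≡ H (mod 10)] several values work for B in column 3 (P + B ≡ H (mod 10), carry-in 0); try B=7. So B=7.
Step 7. [col 3: P + B ≡ H (mod 10)] column 3 reads P+B+carry(0)=H with B=7; with digits 2,3,5,6,7,8 already taken and all letters distinct, the only value for P is 4, so P=4.
Step 8. [col 3: P + B ≡ H (mod 10)] column 3 reads P+B+carry(0)=H with P=4, B=7; with digits 2,3,4,5,6,7,8 already taken and all letters distinct, the only value for H is 1 ⇒ H=1.
Step 9. [col 5: A + G ≡ P (mod 10)] column 5: given G=3, P=4, carry-in 1, and digits 1,2,3,4,5,6,7,8 already taken and all letters distinct, A+G≡P (mod 10) forces A=0. So A=0.

Answer: A=0, B=7, C=8, G=3, H=1, J=6, K=5, N=2, P=4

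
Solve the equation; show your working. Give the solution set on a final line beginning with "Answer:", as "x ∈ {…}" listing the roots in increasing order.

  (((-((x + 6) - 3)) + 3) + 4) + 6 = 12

Step 1. [(((-((x + 6) - 3)) + 3) + 4) + 6 = 12] +6 is outermost — subtract 6 both sides ⇒ sub: ((-((x + 6) - 3)) + 3) + 4 = 6.
Step 2. [((-((x + 6) - 3)) + 3) + 4 = 6] peel the +4: subtract 4 from each side. So sub: (-((x + 6) - 3)) + 3 = 2.
Step 3. [(-((x + 6) - 3)) + 3 = 2] the outer +3 inverts by subtracting 3, so sub: -((x + 6) - 3) = -1.
Step 4. [-((x + 6) - 3) = -1] flip signs both sides ⇒ neg: (x + 6) - 3 = 1.
Step 5. [(x + 6) - 3 = 1] add 3: x sits inside (… - 3). So sub: x + 6 = 4.
Step 6. [x + 6 = 4] subtract 6: x sits inside (… + 6). So sub: x = -2.

Answer: x ∈ {-2}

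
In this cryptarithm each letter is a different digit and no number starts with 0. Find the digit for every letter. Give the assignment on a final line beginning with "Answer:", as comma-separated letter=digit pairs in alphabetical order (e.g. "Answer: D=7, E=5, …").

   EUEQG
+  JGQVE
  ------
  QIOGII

Step 1. [col 1: G + E ≡ I (mod 10)] no forcing yet in column 1 (carry-in 0); G=6 is free and consistent — try it. So G=6.
Step 2. [col 1: G + E ≡ I (mod 10)] column 1 (G + E ≡ I (mod 10), carry-in 0) doesn't pin E yet; pick E=4 and continue. So E=4.
Step 3. [Q] Q is the leading digit of a 6-digit sum of two 5-digit numbers; the final carry is exactly 1. So Q=1.
Step 4. [col 1: G + E ≡ I (mod 10)] column 1 reads G+E+carry(0)=I with G=6, E=4; with digits 1,4,6 already taken and all letters distinct, the only value for I is 0. So I=0.
Step 5. [col 2: Q + V ≡ I (mod 10)] in column 2 we have Q+V≡I with carry-in 1; given Q=1, I=0 and digits 0,1,4,6 already taken and all letters distinct, that pins V to 8, so V=8.
Step 6. [col 4: U + G ≡ O (mod 10)] several values work for U in column 4 (U + G ≡ O (mod 10), carry-in 0); try U=7, so U=7.
Step 7. [col 4: U + G ≡ O (mod 10)] in column 4 we have U+G≡O with carry-in 0; given U=7, G=6 and digits 0,1,4,6,7,8 already taken and all letters distinct, that pins O to 3, so O=3.
Step 8. [col 5: E + J ≡ I (mod 10)] from column 5 (E=4, I=0, carry-in 1, digits 0,1,3,4,6,7,8 already taken and all letters distinct): J must equal 5, so J=5.

Answer: E=4, G=6, I=0, J=5, O=3, Q=1, U=7, V=8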